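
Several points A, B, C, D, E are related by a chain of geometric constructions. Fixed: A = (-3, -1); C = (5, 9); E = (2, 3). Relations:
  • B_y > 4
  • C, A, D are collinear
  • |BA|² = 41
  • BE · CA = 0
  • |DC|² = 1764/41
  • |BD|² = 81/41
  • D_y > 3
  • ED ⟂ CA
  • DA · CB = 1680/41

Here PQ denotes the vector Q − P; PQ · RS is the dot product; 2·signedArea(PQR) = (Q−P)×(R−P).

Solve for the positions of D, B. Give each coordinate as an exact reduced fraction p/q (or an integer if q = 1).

1. D_x = 37/41  [C, A, D are collinear ∩ ED ⟂ CA]
2. D_y = 159/41  [C, A, D are collinear ∩ ED ⟂ CA]
   → D = (37/41, 159/41)
3. B_x = -8/41  [line 8·x + 10·y + -46 = 0 ∩ |BD|² = 81/41]
4. B_y = 195/41  [line 8·x + 10·y + -46 = 0 ∩ |BD|² = 81/41]
   → B = (-8/41, 195/41)

B = (-8/41, 195/41)
D = (37/41, 159/41)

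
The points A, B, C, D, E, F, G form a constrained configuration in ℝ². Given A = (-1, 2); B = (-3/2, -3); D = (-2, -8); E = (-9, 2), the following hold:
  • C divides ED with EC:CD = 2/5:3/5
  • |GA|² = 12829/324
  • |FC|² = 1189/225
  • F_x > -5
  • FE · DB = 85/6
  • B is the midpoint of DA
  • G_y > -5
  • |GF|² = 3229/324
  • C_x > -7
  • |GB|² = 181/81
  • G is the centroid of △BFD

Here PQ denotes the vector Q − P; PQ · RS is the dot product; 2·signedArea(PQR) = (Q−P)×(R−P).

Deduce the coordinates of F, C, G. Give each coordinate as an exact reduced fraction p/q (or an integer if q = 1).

C = (-31/5, -2)
F = (-4, -4/3)
G = (-5/2, -37/9)

1. C_x = -31/5  [C divides ED with EC:CD = 2/5:3/5]
2. C_y = -2  [C divides ED with EC:CD = 2/5:3/5]
   → C = (-31/5, -2)
3. F_x = -4  [line -1/2·x + -5·y + -26/3 = 0 ∩ |FC|² = 1189/225]
4. F_y = -4/3  [line -1/2·x + -5·y + -26/3 = 0 ∩ |FC|² = 1189/225]
   → F = (-4, -4/3)
5. G_x = -5/2  [G is the centroid of △BFD]
6. G_y = -37/9  [G is the centroid of △BFD]
   → G = (-5/2, -37/9)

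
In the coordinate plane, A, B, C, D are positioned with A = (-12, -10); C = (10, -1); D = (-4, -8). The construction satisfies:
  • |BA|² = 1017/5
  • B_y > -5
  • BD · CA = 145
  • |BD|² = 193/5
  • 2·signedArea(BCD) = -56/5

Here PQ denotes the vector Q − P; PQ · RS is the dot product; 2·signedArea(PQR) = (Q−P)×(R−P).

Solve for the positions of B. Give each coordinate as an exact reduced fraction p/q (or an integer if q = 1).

1. B_x = 6/5  [2·signedArea(BCD) = -56/5 ∩ BD · CA = 145]
2. B_y = -23/5  [2·signedArea(BCD) = -56/5 ∩ BD · CA = 145]
   → B = (6/5, -23/5)

B = (6/5, -23/5)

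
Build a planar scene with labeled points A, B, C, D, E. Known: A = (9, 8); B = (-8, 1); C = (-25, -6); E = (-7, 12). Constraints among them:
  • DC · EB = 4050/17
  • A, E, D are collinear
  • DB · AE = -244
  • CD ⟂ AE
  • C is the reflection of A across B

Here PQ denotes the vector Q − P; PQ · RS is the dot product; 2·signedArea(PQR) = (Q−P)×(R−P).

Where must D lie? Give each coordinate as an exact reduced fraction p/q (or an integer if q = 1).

D = (-335/17, 258/17)

1. D_x = -335/17  [A, E, D are collinear ∩ CD ⟂ AE]
2. D_y = 258/17  [A, E, D are collinear ∩ CD ⟂ AE]
   → D = (-335/17, 258/17)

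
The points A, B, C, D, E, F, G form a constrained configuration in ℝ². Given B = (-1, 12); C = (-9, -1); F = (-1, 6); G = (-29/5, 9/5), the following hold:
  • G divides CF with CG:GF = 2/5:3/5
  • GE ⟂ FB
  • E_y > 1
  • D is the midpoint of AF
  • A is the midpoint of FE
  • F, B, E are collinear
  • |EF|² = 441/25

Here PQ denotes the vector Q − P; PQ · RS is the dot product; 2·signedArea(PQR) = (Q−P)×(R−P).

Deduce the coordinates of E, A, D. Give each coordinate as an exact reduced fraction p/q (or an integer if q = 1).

A = (-1, 39/10)
D = (-1, 99/20)
E = (-1, 9/5)

1. E_x = -1  [F, B, E are collinear ∩ GE ⟂ FB]
2. E_y = 9/5  [F, B, E are collinear ∩ GE ⟂ FB]
   → E = (-1, 9/5)
3. A_x = -1  [A is the midpoint of FE]
4. A_y = 39/10  [A is the midpoint of FE]
   → A = (-1, 39/10)
5. D_x = -1  [D is the midpoint of AF]
6. D_y = 99/20  [D is the midpoint of AF]
   → D = (-1, 99/20)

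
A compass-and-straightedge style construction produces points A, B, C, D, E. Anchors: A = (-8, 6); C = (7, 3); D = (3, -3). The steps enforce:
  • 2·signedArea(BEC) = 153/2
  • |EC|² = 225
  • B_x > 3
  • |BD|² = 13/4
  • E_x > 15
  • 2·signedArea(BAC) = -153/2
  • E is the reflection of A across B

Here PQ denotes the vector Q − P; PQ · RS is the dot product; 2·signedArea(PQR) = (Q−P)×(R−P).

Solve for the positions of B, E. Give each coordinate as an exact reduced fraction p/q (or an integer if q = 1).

B = (4, -3/2)
E = (16, -9)

1. B_x = 4  [line 3·x + 15·y + 21/2 = 0 ∩ |BD|² = 13/4]
2. B_y = -3/2  [line 3·x + 15·y + 21/2 = 0 ∩ |BD|² = 13/4]
   → B = (4, -3/2)
3. E_x = 16  [E is the reflection of A across B]
4. E_y = -9  [E is the reflection of A across B]
   → E = (16, -9)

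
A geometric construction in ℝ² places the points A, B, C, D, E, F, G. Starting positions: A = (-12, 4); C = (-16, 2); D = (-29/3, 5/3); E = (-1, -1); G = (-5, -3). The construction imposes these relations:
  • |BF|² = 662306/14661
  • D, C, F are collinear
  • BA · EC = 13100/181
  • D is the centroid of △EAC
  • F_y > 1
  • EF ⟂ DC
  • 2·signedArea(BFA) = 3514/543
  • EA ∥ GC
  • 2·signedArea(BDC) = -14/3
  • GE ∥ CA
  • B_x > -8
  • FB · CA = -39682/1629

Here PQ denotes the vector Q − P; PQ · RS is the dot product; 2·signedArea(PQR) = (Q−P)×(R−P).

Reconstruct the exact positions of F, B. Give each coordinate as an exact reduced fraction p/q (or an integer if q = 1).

1. F_x = -160/181  [D, C, F are collinear ∩ EF ⟂ DC]
2. F_y = 218/181  [D, C, F are collinear ∩ EF ⟂ DC]
   → F = (-160/181, 218/181)
3. B_x = -12245/1629  [2·signedArea(BFA) = 3514/543 ∩ 2·signedArea(BDC) = -14/3]
4. B_y = 3731/1629  [2·signedArea(BFA) = 3514/543 ∩ 2·signedArea(BDC) = -14/3]
   → B = (-12245/1629, 3731/1629)

B = (-12245/1629, 3731/1629)
F = (-160/181, 218/181)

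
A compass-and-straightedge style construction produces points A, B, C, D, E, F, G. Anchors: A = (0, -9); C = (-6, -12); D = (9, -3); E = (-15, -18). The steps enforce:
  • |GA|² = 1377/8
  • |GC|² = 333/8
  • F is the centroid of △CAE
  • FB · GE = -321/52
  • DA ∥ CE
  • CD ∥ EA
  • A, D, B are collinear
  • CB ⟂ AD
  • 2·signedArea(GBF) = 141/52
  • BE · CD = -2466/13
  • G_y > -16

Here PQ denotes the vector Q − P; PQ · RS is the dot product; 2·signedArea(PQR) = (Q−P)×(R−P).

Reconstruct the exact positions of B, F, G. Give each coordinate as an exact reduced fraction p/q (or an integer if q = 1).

1. B_x = -72/13  [A, D, B are collinear ∩ CB ⟂ AD]
2. B_y = -165/13  [A, D, B are collinear ∩ CB ⟂ AD]
   → B = (-72/13, -165/13)
3. F_x = -7  [F is the centroid of △CAE]
4. F_y = -13  [F is the centroid of △CAE]
   → F = (-7, -13)
5. G_x = -45/4  [2·signedArea(GBF) = 141/52 ∩ FB · GE = -321/52]
6. G_y = -63/4  [2·signedArea(GBF) = 141/52 ∩ FB · GE = -321/52]
   → G = (-45/4, -63/4)

B = (-72/13, -165/13)
F = (-7, -13)
G = (-45/4, -63/4)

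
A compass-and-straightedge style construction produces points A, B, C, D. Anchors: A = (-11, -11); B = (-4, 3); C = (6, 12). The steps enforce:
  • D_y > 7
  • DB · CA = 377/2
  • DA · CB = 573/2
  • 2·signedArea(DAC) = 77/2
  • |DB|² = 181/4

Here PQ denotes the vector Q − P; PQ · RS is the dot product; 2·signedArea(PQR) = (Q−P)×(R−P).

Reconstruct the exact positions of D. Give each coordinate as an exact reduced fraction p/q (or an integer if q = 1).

1. D_x = 1  [DB · CA = 377/2 ∩ 2·signedArea(DAC) = 77/2]
2. D_y = 15/2  [DB · CA = 377/2 ∩ 2·signedArea(DAC) = 77/2]
   → D = (1, 15/2)

D = (1, 15/2)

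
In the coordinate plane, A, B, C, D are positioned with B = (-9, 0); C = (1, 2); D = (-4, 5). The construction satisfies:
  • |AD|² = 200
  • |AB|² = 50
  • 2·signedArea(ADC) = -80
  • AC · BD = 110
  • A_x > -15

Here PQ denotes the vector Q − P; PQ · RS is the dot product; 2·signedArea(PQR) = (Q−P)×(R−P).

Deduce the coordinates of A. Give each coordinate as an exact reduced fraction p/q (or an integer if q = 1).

A = (-14, -5)

1. A_x = -14  [AC · BD = 110 ∩ 2·signedArea(ADC) = -80]
2. A_y = -5  [AC · BD = 110 ∩ 2·signedArea(ADC) = -80]
   → A = (-14, -5)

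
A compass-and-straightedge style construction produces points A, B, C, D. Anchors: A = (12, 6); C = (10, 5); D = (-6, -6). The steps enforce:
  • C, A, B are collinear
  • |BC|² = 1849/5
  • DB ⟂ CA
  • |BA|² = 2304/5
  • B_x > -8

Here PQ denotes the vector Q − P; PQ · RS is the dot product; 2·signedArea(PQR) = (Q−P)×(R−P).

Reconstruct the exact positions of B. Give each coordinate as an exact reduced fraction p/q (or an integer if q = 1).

B = (-36/5, -18/5)

1. B_x = -36/5  [C, A, B are collinear ∩ DB ⟂ CA]
2. B_y = -18/5  [C, A, B are collinear ∩ DB ⟂ CA]
   → B = (-36/5, -18/5)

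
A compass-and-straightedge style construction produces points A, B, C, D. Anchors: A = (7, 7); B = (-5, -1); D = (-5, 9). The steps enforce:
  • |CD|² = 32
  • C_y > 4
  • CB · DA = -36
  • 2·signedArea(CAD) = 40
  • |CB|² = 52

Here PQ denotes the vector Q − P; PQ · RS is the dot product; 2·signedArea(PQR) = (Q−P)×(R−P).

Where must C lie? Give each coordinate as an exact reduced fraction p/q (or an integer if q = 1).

C = (-1, 5)

1. C_x = -1  [2·signedArea(CAD) = 40 ∩ CB · DA = -36]
2. C_y = 5  [2·signedArea(CAD) = 40 ∩ CB · DA = -36]
   → C = (-1, 5)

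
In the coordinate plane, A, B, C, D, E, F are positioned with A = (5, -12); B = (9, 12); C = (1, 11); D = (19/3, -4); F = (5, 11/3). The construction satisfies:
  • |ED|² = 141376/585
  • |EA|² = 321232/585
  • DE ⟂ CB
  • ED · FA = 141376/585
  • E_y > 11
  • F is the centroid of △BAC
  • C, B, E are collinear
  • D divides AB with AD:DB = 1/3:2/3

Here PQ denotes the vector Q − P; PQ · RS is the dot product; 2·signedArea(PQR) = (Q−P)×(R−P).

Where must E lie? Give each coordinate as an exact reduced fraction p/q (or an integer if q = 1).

1. E_x = 859/195  [C, B, E are collinear ∩ DE ⟂ CB]
2. E_y = 2228/195  [C, B, E are collinear ∩ DE ⟂ CB]
   → E = (859/195, 2228/195)

E = (859/195, 2228/195)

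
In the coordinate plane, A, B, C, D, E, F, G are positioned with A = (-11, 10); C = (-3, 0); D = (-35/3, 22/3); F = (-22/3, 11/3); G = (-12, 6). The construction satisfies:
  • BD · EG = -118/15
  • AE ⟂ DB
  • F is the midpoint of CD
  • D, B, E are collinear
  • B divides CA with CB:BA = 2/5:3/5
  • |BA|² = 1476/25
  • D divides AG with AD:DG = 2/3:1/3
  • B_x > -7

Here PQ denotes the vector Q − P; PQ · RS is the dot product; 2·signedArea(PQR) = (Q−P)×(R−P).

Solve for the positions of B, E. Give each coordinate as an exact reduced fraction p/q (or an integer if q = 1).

B = (-31/5, 4)
E = (-14258/1153, 8947/1153)

1. B_x = -31/5  [B divides CA with CB:BA = 2/5:3/5]
2. B_y = 4  [B divides CA with CB:BA = 2/5:3/5]
   → B = (-31/5, 4)
3. E_x = -14258/1153  [D, B, E are collinear ∩ AE ⟂ DB]
4. E_y = 8947/1153  [D, B, E are collinear ∩ AE ⟂ DB]
   → E = (-14258/1153, 8947/1153)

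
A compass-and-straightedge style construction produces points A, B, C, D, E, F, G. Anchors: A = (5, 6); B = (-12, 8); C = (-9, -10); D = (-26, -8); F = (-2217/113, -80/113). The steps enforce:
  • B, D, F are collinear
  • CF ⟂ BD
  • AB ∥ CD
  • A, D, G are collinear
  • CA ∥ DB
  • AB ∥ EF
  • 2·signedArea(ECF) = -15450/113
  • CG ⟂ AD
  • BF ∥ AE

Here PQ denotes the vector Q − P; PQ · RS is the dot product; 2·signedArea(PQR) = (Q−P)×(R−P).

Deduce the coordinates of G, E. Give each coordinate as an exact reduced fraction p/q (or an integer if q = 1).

1. G_x = -14613/1157  [A, D, G are collinear ∩ CG ⟂ AD]
2. G_y = -2270/1157  [A, D, G are collinear ∩ CG ⟂ AD]
   → G = (-14613/1157, -2270/1157)
3. E_x = -296/113  [AB ∥ EF ∩ BF ∥ AE]
4. E_y = -306/113  [AB ∥ EF ∩ BF ∥ AE]
   → E = (-296/113, -306/113)

E = (-296/113, -306/113)
G = (-14613/1157, -2270/1157)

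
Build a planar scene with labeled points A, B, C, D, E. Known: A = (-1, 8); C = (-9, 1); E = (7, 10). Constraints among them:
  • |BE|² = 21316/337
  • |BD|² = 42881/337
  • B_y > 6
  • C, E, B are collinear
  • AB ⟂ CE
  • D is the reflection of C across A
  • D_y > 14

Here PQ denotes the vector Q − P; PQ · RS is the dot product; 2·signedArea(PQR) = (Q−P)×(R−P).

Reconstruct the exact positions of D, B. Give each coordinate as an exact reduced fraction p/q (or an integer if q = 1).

1. D_x = 7  [D is the reflection of C across A]
2. D_y = 15  [D is the reflection of C across A]
   → D = (7, 15)
3. B_x = 23/337  [C, E, B are collinear ∩ AB ⟂ CE]
4. B_y = 2056/337  [C, E, B are collinear ∩ AB ⟂ CE]
   → B = (23/337, 2056/337)

B = (23/337, 2056/337)
D = (7, 15)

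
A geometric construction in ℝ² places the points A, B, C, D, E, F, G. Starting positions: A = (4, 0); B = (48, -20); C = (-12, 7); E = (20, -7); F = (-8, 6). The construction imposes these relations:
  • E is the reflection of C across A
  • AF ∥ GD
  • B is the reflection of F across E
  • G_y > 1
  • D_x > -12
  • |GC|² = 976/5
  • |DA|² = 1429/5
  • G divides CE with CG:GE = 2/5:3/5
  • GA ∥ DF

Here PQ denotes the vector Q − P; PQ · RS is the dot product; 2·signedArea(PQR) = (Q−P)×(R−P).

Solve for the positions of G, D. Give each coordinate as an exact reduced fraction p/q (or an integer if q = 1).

1. G_x = 4/5  [G divides CE with CG:GE = 2/5:3/5]
2. G_y = 7/5  [G divides CE with CG:GE = 2/5:3/5]
   → G = (4/5, 7/5)
3. D_x = -56/5  [GA ∥ DF ∩ AF ∥ GD]
4. D_y = 37/5  [GA ∥ DF ∩ AF ∥ GD]
   → D = (-56/5, 37/5)

D = (-56/5, 37/5)
G = (4/5, 7/5)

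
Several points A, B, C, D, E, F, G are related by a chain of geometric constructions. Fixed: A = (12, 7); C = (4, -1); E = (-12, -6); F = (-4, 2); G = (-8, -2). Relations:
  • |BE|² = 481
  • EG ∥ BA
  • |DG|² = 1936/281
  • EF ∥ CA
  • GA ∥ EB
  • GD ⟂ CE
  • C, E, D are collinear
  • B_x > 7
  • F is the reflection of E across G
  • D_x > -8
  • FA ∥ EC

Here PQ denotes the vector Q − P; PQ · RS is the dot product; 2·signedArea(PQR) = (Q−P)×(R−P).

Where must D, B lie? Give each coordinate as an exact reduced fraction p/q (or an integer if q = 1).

1. D_x = -2028/281  [C, E, D are collinear ∩ GD ⟂ CE]
2. D_y = -1266/281  [C, E, D are collinear ∩ GD ⟂ CE]
   → D = (-2028/281, -1266/281)
3. B_x = 8  [EG ∥ BA ∩ GA ∥ EB]
4. B_y = 3  [EG ∥ BA ∩ GA ∥ EB]
   → B = (8, 3)

B = (8, 3)
D = (-2028/281, -1266/281)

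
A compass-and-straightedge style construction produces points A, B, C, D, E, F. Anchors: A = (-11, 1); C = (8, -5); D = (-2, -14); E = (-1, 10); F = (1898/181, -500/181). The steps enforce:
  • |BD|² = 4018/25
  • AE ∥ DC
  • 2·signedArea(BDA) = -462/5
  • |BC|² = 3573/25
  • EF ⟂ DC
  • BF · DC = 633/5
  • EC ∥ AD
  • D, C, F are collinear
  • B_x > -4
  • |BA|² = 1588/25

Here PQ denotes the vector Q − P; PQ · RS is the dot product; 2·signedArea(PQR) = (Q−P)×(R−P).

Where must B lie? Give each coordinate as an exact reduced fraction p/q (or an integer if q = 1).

1. B_x = -17/5  [BF · DC = 633/5 ∩ 2·signedArea(BDA) = -462/5]
2. B_y = -7/5  [BF · DC = 633/5 ∩ 2·signedArea(BDA) = -462/5]
   → B = (-17/5, -7/5)

B = (-17/5, -7/5)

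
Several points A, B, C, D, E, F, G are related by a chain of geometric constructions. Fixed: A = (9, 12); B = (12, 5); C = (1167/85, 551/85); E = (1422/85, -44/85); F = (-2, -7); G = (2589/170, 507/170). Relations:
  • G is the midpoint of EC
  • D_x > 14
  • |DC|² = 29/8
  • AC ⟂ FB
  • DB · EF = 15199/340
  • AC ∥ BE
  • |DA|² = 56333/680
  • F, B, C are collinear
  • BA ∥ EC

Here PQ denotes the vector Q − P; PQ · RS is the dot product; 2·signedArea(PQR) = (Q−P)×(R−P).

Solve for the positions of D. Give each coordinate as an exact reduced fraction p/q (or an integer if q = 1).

D = (4923/340, 1609/340)

1. D_x = 4923/340  [line 1592/85·x + 551/85·y + -20527/68 = 0 ∩ |DA|² = 56333/680]
2. D_y = 1609/340  [line 1592/85·x + 551/85·y + -20527/68 = 0 ∩ |DA|² = 56333/680]
   → D = (4923/340, 1609/340)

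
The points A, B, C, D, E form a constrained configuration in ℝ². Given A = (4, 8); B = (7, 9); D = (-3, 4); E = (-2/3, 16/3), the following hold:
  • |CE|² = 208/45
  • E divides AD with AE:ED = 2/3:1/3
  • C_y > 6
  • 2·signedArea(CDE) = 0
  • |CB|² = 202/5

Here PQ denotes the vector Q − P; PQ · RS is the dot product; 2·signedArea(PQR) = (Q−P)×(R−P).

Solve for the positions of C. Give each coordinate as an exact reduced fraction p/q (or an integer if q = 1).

C = (6/5, 32/5)

1. C_x = 6/5  [line -4/3·x + 7/3·y + -40/3 = 0 ∩ |CE|² = 208/45]
2. C_y = 32/5  [line -4/3·x + 7/3·y + -40/3 = 0 ∩ |CE|² = 208/45]
   → C = (6/5, 32/5)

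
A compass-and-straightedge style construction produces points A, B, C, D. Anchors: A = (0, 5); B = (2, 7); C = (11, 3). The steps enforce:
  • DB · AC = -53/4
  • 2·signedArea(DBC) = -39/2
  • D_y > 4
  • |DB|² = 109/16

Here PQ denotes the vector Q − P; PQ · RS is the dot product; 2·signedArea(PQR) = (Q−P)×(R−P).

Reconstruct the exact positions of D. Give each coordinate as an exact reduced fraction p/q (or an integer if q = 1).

D = (11/4, 9/2)

1. D_x = 11/4  [2·signedArea(DBC) = -39/2 ∩ DB · AC = -53/4]
2. D_y = 9/2  [2·signedArea(DBC) = -39/2 ∩ DB · AC = -53/4]
   → D = (11/4, 9/2)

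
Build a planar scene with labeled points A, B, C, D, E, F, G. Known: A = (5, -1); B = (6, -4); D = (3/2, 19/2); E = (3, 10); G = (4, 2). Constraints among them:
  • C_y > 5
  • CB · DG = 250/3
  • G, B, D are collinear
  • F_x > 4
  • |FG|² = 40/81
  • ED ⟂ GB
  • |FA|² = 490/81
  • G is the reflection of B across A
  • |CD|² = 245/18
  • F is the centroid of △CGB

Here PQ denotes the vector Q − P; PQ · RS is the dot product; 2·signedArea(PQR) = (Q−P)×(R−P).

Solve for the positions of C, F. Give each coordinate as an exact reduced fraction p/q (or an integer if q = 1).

C = (8/3, 6)
F = (38/9, 4/3)

1. C_x = 8/3  [line -5/2·x + 15/2·y + -115/3 = 0 ∩ |CD|² = 245/18]
2. C_y = 6  [line -5/2·x + 15/2·y + -115/3 = 0 ∩ |CD|² = 245/18]
   → C = (8/3, 6)
3. F_x = 38/9  [F is the centroid of △CGB]
4. F_y = 4/3  [F is the centroid of △CGB]
   → F = (38/9, 4/3)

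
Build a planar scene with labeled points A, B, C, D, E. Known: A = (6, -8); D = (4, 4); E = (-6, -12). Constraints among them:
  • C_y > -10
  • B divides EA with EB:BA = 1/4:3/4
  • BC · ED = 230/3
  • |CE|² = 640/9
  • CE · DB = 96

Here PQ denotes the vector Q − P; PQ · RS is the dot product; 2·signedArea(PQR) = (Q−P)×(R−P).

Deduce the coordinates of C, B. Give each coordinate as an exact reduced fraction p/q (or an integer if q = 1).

1. B_x = -3  [B divides EA with EB:BA = 1/4:3/4]
2. B_y = -11  [B divides EA with EB:BA = 1/4:3/4]
   → B = (-3, -11)
3. C_x = 2  [CE · DB = 96 ∩ BC · ED = 230/3]
4. C_y = -28/3  [CE · DB = 96 ∩ BC · ED = 230/3]
   → C = (2, -28/3)

B = (-3, -11)
C = (2, -28/3)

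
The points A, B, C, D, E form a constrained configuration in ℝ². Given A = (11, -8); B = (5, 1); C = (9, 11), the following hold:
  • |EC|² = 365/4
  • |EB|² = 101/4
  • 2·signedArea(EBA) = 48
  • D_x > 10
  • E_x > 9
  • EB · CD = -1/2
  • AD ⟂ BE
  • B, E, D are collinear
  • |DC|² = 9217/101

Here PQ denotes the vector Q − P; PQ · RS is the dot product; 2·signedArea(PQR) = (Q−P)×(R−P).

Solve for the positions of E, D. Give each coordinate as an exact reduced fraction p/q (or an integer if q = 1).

1. E_x = 10  [line 9·x + 6·y + -99 = 0 ∩ |EC|² = 365/4]
2. E_y = 3/2  [line 9·x + 6·y + -99 = 0 ∩ |EC|² = 365/4]
   → E = (10, 3/2)
3. D_x = 1015/101  [B, E, D are collinear ∩ AD ⟂ BE]
4. D_y = 152/101  [B, E, D are collinear ∩ AD ⟂ BE]
   → D = (1015/101, 152/101)

D = (1015/101, 152/101)
E = (10, 3/2)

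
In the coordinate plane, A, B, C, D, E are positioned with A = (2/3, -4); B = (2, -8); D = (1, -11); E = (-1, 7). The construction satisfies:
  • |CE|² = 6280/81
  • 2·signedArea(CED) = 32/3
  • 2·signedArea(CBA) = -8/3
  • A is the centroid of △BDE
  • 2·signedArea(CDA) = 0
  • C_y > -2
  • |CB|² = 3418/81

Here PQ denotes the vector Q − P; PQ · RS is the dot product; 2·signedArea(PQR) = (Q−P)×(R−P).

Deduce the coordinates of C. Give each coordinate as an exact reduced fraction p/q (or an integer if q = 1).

1. C_x = 5/9  [2·signedArea(CDA) = 0 ∩ 2·signedArea(CBA) = -8/3]
2. C_y = -5/3  [2·signedArea(CDA) = 0 ∩ 2·signedArea(CBA) = -8/3]
   → C = (5/9, -5/3)

C = (5/9, -5/3)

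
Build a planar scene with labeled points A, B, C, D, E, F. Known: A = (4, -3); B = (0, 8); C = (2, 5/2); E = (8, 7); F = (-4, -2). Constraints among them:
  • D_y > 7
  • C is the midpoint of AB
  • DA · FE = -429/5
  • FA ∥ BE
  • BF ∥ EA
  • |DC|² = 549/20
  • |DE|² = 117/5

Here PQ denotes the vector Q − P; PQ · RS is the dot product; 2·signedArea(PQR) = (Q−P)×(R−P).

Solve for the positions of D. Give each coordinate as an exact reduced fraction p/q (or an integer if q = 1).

D = (16/5, 38/5)

1. D_x = 16/5  [line -12·x + -9·y + 534/5 = 0 ∩ |DE|² = 117/5]
2. D_y = 38/5  [line -12·x + -9·y + 534/5 = 0 ∩ |DE|² = 117/5]
   → D = (16/5, 38/5)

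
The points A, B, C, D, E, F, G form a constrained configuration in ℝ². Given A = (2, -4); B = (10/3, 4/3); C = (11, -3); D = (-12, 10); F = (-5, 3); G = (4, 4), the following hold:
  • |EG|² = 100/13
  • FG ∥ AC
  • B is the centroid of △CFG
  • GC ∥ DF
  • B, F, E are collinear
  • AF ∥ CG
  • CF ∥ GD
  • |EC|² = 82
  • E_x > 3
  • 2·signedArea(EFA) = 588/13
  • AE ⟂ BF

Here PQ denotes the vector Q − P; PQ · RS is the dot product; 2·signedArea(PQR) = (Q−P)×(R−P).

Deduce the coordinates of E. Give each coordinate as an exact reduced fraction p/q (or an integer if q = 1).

E = (40/13, 18/13)

1. E_x = 40/13  [B, F, E are collinear ∩ AE ⟂ BF]
2. E_y = 18/13  [B, F, E are collinear ∩ AE ⟂ BF]
   → E = (40/13, 18/13)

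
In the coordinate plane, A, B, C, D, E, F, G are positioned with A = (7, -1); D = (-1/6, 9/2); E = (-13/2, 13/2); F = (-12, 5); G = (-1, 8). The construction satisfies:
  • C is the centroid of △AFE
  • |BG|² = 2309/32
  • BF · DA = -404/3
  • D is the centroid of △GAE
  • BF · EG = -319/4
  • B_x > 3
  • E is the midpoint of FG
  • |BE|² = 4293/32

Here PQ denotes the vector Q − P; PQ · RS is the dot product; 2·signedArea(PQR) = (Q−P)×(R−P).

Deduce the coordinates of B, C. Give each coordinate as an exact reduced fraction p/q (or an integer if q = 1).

1. B_x = 29/8  [BF · EG = -319/4 ∩ BF · DA = -404/3]
2. B_y = 7/8  [BF · EG = -319/4 ∩ BF · DA = -404/3]
   → B = (29/8, 7/8)
3. C_x = -23/6  [C is the centroid of △AFE]
4. C_y = 7/2  [C is the centroid of △AFE]
   → C = (-23/6, 7/2)

B = (29/8, 7/8)
C = (-23/6, 7/2)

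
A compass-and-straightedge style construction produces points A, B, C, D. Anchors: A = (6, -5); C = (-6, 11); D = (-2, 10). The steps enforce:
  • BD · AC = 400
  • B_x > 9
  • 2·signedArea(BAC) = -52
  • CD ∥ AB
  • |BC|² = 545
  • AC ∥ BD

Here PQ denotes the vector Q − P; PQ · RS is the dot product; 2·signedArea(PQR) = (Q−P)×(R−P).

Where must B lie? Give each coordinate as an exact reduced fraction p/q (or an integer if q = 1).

1. B_x = 10  [AC ∥ BD ∩ CD ∥ AB]
2. B_y = -6  [AC ∥ BD ∩ CD ∥ AB]
   → B = (10, -6)

B = (10, -6)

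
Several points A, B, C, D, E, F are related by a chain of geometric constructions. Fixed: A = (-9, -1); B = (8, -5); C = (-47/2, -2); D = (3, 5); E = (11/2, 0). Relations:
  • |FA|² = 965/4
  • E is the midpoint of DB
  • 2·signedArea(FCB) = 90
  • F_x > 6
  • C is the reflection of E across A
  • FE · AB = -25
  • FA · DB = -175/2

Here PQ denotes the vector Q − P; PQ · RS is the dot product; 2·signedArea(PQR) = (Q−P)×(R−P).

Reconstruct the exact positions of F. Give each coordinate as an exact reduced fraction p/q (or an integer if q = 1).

1. F_x = 13/2  [FA · DB = -175/2 ∩ FE · AB = -25]
2. F_y = -2  [FA · DB = -175/2 ∩ FE · AB = -25]
   → F = (13/2, -2)

F = (13/2, -2)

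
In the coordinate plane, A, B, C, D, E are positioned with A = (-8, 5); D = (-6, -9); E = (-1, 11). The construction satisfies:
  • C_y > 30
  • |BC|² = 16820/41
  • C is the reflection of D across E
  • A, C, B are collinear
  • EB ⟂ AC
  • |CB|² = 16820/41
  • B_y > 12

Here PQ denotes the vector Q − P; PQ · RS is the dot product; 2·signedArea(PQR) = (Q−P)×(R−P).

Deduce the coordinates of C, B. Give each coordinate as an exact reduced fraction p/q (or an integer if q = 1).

B = (-184/41, 517/41)
C = (4, 31)

1. C_x = 4  [C is the reflection of D across E]
2. C_y = 31  [C is the reflection of D across E]
   → C = (4, 31)
3. B_x = -184/41  [A, C, B are collinear ∩ EB ⟂ AC]
4. B_y = 517/41  [A, C, B are collinear ∩ EB ⟂ AC]
   → B = (-184/41, 517/41)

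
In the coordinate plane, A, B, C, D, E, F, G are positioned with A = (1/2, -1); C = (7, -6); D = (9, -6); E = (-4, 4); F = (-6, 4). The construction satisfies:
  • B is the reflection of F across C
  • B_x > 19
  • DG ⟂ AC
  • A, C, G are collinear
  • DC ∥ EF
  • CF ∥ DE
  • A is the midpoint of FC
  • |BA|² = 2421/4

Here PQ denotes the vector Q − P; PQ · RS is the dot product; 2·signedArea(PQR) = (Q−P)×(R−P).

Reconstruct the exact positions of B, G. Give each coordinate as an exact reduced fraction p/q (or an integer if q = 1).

B = (20, -16)
G = (2221/269, -1874/269)

1. B_x = 20  [B is the reflection of F across C]
2. B_y = -16  [B is the reflection of F across C]
   → B = (20, -16)
3. G_x = 2221/269  [A, C, G are collinear ∩ DG ⟂ AC]
4. G_y = -1874/269  [A, C, G are collinear ∩ DG ⟂ AC]
   → G = (2221/269, -1874/269)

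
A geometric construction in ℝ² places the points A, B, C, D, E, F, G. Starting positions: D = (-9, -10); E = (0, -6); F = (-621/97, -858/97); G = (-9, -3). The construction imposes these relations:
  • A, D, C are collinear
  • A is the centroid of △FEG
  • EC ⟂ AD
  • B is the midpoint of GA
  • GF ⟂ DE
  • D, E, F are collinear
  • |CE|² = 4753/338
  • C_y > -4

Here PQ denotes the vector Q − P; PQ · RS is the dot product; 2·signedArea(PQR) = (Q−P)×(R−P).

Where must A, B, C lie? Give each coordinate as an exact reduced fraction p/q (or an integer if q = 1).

A = (-498/97, -577/97)
B = (-1371/194, -434/97)
C = (-917/338, -1153/338)

1. A_x = -498/97  [A is the centroid of △FEG]
2. A_y = -577/97  [A is the centroid of △FEG]
   → A = (-498/97, -577/97)
3. B_x = -1371/194  [B is the midpoint of GA]
4. B_y = -434/97  [B is the midpoint of GA]
   → B = (-1371/194, -434/97)
5. C_x = -917/338  [A, D, C are collinear ∩ EC ⟂ AD]
6. C_y = -1153/338  [A, D, C are collinear ∩ EC ⟂ AD]
   → C = (-917/338, -1153/338)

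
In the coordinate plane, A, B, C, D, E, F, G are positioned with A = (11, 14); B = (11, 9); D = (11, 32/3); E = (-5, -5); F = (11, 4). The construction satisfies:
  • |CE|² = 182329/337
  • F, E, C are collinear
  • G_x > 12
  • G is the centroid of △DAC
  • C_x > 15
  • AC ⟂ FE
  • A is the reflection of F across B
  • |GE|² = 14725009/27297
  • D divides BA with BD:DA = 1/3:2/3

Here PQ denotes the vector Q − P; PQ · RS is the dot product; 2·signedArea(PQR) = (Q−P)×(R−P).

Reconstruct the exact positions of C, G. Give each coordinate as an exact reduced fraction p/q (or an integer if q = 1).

C = (5147/337, 2158/337)
G = (4187/337, 31412/3033)

1. C_x = 5147/337  [F, E, C are collinear ∩ AC ⟂ FE]
2. C_y = 2158/337  [F, E, C are collinear ∩ AC ⟂ FE]
   → C = (5147/337, 2158/337)
3. G_x = 4187/337  [G is the centroid of △DAC]
4. G_y = 31412/3033  [G is the centroid of △DAC]
   → G = (4187/337, 31412/3033)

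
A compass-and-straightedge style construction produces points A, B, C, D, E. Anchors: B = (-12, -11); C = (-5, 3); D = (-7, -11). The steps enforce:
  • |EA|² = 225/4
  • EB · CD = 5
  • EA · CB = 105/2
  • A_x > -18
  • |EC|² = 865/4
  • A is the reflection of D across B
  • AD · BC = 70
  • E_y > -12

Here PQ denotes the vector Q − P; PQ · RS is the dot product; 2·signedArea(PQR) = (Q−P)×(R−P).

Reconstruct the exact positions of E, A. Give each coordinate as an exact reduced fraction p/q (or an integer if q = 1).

A = (-17, -11)
E = (-19/2, -11)

1. A_x = -17  [A is the reflection of D across B]
2. A_y = -11  [A is the reflection of D across B]
   → A = (-17, -11)
3. E_x = -19/2  [EA · CB = 105/2 ∩ EB · CD = 5]
4. E_y = -11  [EA · CB = 105/2 ∩ EB · CD = 5]
   → E = (-19/2, -11)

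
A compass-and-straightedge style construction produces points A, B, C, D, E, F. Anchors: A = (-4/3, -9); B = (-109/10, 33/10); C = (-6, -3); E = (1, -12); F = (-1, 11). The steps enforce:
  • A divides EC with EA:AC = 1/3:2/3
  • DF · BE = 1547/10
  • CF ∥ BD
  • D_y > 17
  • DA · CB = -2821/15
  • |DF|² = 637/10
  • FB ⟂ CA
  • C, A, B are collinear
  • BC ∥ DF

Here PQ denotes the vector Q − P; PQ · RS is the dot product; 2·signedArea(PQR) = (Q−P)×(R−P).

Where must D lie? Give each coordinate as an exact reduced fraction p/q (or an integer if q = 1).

D = (-59/10, 173/10)

1. D_x = -59/10  [BC ∥ DF ∩ CF ∥ BD]
2. D_y = 173/10  [BC ∥ DF ∩ CF ∥ BD]
   → D = (-59/10, 173/10)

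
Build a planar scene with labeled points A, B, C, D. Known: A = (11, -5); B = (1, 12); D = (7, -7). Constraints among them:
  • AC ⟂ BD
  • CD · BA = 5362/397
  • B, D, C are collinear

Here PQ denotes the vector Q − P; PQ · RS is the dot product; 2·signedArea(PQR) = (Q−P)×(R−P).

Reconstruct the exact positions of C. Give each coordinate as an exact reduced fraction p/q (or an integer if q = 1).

1. C_x = 2695/397  [B, D, C are collinear ∩ AC ⟂ BD]
2. C_y = -2513/397  [B, D, C are collinear ∩ AC ⟂ BD]
   → C = (2695/397, -2513/397)

C = (2695/397, -2513/397)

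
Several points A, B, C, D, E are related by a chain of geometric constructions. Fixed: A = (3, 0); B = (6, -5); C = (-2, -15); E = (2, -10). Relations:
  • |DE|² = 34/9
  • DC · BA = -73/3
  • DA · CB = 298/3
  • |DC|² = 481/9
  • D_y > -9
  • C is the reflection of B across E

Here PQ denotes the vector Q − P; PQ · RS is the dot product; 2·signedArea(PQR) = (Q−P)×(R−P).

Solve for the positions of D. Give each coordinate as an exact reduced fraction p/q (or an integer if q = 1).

D = (1, -25/3)

1. D_x = 1  [DC · BA = -73/3 ∩ DA · CB = 298/3]
2. D_y = -25/3  [DC · BA = -73/3 ∩ DA · CB = 298/3]
   → D = (1, -25/3)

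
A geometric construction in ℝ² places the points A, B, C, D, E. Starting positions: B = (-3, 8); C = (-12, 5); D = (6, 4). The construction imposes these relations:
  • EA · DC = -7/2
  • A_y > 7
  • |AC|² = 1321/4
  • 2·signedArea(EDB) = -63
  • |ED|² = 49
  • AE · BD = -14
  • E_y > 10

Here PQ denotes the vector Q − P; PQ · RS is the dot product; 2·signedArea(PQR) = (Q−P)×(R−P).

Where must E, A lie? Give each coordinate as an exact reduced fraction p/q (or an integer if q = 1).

1. E_x = 6  [line -4·x + -9·y + 123 = 0 ∩ |ED|² = 49]
2. E_y = 11  [line -4·x + -9·y + 123 = 0 ∩ |ED|² = 49]
   → E = (6, 11)
3. A_x = 6  [AE · BD = -14 ∩ EA · DC = -7/2]
4. A_y = 15/2  [AE · BD = -14 ∩ EA · DC = -7/2]
   → A = (6, 15/2)

A = (6, 15/2)
E = (6, 11)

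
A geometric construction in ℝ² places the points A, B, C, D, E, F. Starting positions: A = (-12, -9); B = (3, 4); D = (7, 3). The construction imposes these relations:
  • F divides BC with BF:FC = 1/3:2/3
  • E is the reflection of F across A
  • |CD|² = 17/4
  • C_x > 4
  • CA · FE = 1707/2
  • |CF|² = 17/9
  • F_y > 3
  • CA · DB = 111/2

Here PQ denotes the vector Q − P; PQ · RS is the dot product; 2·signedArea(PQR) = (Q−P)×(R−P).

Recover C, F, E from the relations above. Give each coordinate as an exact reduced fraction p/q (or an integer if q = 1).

1. C_x = 5  [line 4·x + -1·y + -33/2 = 0 ∩ |CD|² = 17/4]
2. C_y = 7/2  [line 4·x + -1·y + -33/2 = 0 ∩ |CD|² = 17/4]
   → C = (5, 7/2)
3. F_x = 11/3  [F divides BC with BF:FC = 1/3:2/3]
4. F_y = 23/6  [F divides BC with BF:FC = 1/3:2/3]
   → F = (11/3, 23/6)
5. E_x = -83/3  [E is the reflection of F across A]
6. E_y = -131/6  [E is the reflection of F across A]
   → E = (-83/3, -131/6)

C = (5, 7/2)
E = (-83/3, -131/6)
F = (11/3, 23/6)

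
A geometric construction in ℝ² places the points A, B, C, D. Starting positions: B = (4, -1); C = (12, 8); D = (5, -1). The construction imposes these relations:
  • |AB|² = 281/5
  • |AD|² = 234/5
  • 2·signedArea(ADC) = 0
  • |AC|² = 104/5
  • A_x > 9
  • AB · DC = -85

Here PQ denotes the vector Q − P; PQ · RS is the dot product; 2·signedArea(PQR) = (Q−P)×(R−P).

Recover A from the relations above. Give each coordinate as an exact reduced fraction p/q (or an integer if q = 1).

A = (46/5, 22/5)

1. A_x = 46/5  [2·signedArea(ADC) = 0 ∩ AB · DC = -85]
2. A_y = 22/5  [2·signedArea(ADC) = 0 ∩ AB · DC = -85]
   → A = (46/5, 22/5)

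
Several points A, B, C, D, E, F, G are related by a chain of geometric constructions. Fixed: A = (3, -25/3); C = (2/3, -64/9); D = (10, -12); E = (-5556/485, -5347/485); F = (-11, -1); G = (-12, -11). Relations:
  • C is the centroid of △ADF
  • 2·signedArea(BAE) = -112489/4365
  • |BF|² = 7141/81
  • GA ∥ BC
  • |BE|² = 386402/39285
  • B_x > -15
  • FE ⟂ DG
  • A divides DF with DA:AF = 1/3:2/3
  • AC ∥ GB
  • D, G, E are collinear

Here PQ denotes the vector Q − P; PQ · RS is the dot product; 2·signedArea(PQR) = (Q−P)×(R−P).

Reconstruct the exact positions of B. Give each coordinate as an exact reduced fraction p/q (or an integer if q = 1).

B = (-43/3, -88/9)

1. B_x = -43/3  [GA ∥ BC ∩ AC ∥ GB]
2. B_y = -88/9  [GA ∥ BC ∩ AC ∥ GB]
   → B = (-43/3, -88/9)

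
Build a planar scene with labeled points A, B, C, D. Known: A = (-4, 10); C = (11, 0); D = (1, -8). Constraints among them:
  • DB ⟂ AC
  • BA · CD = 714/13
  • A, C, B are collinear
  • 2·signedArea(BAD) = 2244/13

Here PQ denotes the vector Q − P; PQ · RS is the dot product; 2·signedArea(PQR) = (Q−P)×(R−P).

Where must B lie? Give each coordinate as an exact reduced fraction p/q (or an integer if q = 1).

B = (101/13, 28/13)

1. B_x = 101/13  [A, C, B are collinear ∩ DB ⟂ AC]
2. B_y = 28/13  [A, C, B are collinear ∩ DB ⟂ AC]
   → B = (101/13, 28/13)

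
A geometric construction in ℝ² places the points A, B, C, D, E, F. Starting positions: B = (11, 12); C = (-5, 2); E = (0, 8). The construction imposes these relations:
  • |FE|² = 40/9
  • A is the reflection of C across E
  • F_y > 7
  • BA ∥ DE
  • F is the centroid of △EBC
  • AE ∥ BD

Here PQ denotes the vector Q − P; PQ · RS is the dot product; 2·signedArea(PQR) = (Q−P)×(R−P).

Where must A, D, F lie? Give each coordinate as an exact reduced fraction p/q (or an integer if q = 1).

A = (5, 14)
D = (6, 6)
F = (2, 22/3)

1. A_x = 5  [A is the reflection of C across E]
2. A_y = 14  [A is the reflection of C across E]
   → A = (5, 14)
3. D_x = 6  [BA ∥ DE ∩ AE ∥ BD]
4. D_y = 6  [BA ∥ DE ∩ AE ∥ BD]
   → D = (6, 6)
5. F_x = 2  [F is the centroid of △EBC]
6. F_y = 22/3  [F is the centroid of △EBC]
   → F = (2, 22/3)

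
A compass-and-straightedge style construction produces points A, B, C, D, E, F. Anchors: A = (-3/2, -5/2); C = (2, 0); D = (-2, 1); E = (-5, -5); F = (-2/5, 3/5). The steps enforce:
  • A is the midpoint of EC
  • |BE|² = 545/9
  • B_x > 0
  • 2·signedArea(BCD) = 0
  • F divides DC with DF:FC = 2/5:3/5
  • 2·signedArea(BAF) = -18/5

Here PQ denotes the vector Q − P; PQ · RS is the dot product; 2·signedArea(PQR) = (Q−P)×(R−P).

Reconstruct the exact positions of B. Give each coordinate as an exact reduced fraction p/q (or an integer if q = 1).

1. B_x = 2/3  [2·signedArea(BCD) = 0 ∩ 2·signedArea(BAF) = -18/5]
2. B_y = 1/3  [2·signedArea(BCD) = 0 ∩ 2·signedArea(BAF) = -18/5]
   → B = (2/3, 1/3)

B = (2/3, 1/3)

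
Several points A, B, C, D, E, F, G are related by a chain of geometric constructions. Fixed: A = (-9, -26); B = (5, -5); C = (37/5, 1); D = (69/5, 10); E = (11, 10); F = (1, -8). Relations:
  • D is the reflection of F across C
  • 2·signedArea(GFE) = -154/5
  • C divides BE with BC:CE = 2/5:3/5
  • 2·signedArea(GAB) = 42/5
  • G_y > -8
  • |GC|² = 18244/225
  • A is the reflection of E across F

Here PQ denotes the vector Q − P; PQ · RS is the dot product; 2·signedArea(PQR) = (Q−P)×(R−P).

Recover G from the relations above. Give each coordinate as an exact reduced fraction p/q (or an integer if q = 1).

G = (49/15, -7)

1. G_x = 49/15  [2·signedArea(GFE) = -154/5 ∩ 2·signedArea(GAB) = 42/5]
2. G_y = -7  [2·signedArea(GFE) = -154/5 ∩ 2·signedArea(GAB) = 42/5]
   → G = (49/15, -7)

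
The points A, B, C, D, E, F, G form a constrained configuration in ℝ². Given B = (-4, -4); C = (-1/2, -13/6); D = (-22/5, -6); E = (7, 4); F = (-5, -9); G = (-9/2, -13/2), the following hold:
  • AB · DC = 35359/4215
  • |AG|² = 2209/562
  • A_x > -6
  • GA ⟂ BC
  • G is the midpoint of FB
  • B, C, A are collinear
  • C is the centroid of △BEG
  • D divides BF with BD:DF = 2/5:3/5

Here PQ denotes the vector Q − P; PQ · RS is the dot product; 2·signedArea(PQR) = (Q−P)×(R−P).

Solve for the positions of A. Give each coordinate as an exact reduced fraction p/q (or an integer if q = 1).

1. A_x = -1523/281  [B, C, A are collinear ∩ GA ⟂ BC]
2. A_y = -1333/281  [B, C, A are collinear ∩ GA ⟂ BC]
   → A = (-1523/281, -1333/281)

A = (-1523/281, -1333/281)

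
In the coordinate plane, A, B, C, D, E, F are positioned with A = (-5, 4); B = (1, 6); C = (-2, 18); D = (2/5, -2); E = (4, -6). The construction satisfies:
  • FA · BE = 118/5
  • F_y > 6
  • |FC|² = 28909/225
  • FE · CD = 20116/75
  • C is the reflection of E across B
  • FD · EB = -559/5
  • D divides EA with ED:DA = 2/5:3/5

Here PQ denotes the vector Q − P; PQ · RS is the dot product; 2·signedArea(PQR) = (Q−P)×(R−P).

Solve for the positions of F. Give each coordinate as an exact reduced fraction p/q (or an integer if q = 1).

F = (-11/5, 20/3)

1. F_x = -11/5  [FA · BE = 118/5 ∩ FE · CD = 20116/75]
2. F_y = 20/3  [FA · BE = 118/5 ∩ FE · CD = 20116/75]
   → F = (-11/5, 20/3)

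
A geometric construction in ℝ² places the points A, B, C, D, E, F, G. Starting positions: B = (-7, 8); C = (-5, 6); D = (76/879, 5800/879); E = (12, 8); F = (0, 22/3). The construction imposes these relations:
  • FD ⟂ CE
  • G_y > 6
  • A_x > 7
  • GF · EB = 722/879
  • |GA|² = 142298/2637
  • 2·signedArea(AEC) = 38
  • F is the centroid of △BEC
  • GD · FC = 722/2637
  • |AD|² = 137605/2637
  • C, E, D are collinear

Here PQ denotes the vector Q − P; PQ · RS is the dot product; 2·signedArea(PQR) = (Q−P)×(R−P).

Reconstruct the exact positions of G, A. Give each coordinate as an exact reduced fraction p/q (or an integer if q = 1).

1. G_x = 38/879  [GF · EB = 722/879 ∩ GD · FC = 722/2637]
2. G_y = 2041/293  [GF · EB = 722/879 ∩ GD · FC = 722/2637]
   → G = (38/879, 2041/293)
3. A_x = 6305/879  [line 2·x + -17·y + 74 = 0 ∩ |GA|² = 142298/2637]
4. A_y = 4568/879  [line 2·x + -17·y + 74 = 0 ∩ |GA|² = 142298/2637]
   → A = (6305/879, 4568/879)

A = (6305/879, 4568/879)
G = (38/879, 2041/293)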